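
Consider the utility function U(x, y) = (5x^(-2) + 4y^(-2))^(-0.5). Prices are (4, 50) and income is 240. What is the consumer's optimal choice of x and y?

For CES with ρ = -2, MRS = (5/4)·(y/x)^3.
Tangency: set MRS = p_x/p_y = 4/50 = 2/25.
So (y/x)^3 = 8/125; taking the cube root, y/x = 0.4, i.e. y = 0.4·x.
Substitute into the budget 4·x + 50·y = 240: 24·x = 240, so x* = 10 and y* = 0.4·10 = 4.

x* = 10, y* = 4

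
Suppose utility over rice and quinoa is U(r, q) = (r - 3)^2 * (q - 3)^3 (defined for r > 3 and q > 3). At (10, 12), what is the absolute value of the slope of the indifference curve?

MU_r = 2·(r−3)·(q−3)^3, MU_q = 3·(r−3)^2·(q−3)^2.
MRS = (2/3)·(q−3)/(r−3).
At (10, 12): MRS = 6/7.
The indifference curve has slope −6/7 at this bundle.

MRS = 6/7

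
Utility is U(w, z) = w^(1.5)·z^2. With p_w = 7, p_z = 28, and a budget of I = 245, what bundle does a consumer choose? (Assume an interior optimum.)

MU_w = 1.5·√w·z^2 and MU_z = 2·w^(1.5)·z.
MRS = MU_w/MU_z = (0.75)·z/w.
Tangency: set MRS = p_w/p_z = 7/28 = 0.25.
So (0.75)·z/w = 0.25, i.e. z = (1/3)·w.
Substitute into the budget 7·w + 28·z = 245: (49/3)·w = 245, so w* = 15.
Then z* = (1/3)·15 = 5.

w* = 15, z* = 5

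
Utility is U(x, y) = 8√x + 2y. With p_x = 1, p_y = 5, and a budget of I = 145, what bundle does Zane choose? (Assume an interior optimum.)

x* = 100, y* = 9

MU_x = 8/(2√x), MU_y = 2.
MRS = 8/(2√x) ÷ 2.
Tangency: set MRS = p_x/p_y = 1/5 = 0.2.
MRS depends only on x: 2/√x = 0.2 ⇒ √x = 2/0.2 = 10 ⇒ x* = 100.
From the budget, 5·y = 145 − 1·100 = 45, so y* = 9.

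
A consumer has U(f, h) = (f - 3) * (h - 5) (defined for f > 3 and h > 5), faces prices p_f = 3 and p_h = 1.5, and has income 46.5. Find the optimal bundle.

MU_f = (h−5), MU_h = (f−3).
MRS = (h−5)/(f−3).
Tangency: set MRS = p_f/p_h = 3/1.5 = 2.
So (h − 5)/(f − 3) = 2, i.e. (h − 5) = 2·(f − 3).
Rewrite the budget in excess-of-subsistence terms: 3·(f − 3) + 1.5·(h − 5) = 46.5 − 3·3 − 1.5·5 = 30.
Substituting, 6·(f − 3) = 30, so f − 3 = 5 and f* = 8.
Then h − 5 = 2·5 = 10, so h* = 15.

f* = 8, h* = 15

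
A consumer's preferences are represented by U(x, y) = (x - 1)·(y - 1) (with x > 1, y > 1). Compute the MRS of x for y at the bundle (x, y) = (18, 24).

MRS = 23/17

MU_x = (y−1), MU_y = (x−1).
MRS = (y−1)/(x−1).
At (18, 24): MRS = 23/17.
The indifference curve has slope −23/17 at this bundle.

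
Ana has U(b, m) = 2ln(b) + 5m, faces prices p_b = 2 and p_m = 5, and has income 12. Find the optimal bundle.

MU_b = 2/b, MU_m = 5.
MRS = 2/b ÷ 5.
Tangency: set MRS = p_b/p_m = 2/5 = 0.4.
MRS depends only on b: 0.4/b = 0.4 ⇒ b* = 0.4/0.4 = 1.
From the budget, 5·m = 12 − 2·1 = 10, so m* = 2.

b* = 1, m* = 2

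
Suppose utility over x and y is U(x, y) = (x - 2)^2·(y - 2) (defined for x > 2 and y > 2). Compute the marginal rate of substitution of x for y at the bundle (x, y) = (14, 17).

MRS = 2.5

MU_x = 2·(x−2)·(y−2), MU_y = (x−2)^2.
MRS = (2/1)·(y−2)/(x−2).
At (14, 17): MRS = 2.5.
That is, one extra unit of x is worth 2.5 units of y at the margin.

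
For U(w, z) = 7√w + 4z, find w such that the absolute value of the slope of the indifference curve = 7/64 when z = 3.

MU_w = 7/(2√w), MU_z = 4.
MRS = 7/(2√w) ÷ 4.
MRS depends only on w: 0.875/√w = 7/64 ⇒ √w = 0.875/(7/64) = 8 ⇒ w = 64.

w = 64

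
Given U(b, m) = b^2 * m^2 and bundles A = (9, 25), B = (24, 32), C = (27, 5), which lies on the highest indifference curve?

Bundle B

Evaluate utility at each bundle:
U(A) = 50625.
U(B) = 589824.
U(C) = 18225.
Highest utility is B, so B ≻ A ≻ C.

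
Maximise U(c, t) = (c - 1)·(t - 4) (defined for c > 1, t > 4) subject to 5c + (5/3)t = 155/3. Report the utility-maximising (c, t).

MU_c = (t−4), MU_t = (c−1).
MRS = (t−4)/(c−1).
Tangency: set MRS = p_c/p_t = 5/(5/3) = 3.
So (t − 4)/(c − 1) = 3, i.e. (t − 4) = 3·(c − 1).
Rewrite the budget in excess-of-subsistence terms: 5·(c − 1) + (5/3)·(t − 4) = 155/3 − 5·1 − (5/3)·4 = 40.
Substituting, 10·(c − 1) = 40, so c − 1 = 4 and c* = 5.
Then t − 4 = 3·4 = 12, so t* = 16.

c* = 5, t* = 16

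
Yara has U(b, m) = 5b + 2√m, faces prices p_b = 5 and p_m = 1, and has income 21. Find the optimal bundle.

b* = 4, m* = 1

MU_b = 5, MU_m = 2/(2√m).
MRS = 5 ÷ (2/(2√m)).
Tangency: set MRS = p_b/p_m = 5/1 = 5.
MRS depends only on m: 5·√m = 5 ⇒ √m = 5/5 = 1 ⇒ m* = 1.
From the budget, 5·b = 21 − 1·1 = 20, so b* = 4.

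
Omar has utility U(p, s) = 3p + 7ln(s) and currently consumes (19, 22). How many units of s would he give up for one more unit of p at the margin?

MRS = 66/7

MU_p = 3, MU_s = 7/s.
MRS = 3 ÷ (7/s).
At (19, 22): MRS = 66/7.
That is, one extra unit of p is worth 66/7 units of s at the margin.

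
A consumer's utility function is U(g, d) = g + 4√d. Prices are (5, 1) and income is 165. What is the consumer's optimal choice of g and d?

g* = 13, d* = 100

MU_g = 1, MU_d = 4/(2√d).
MRS = 1 ÷ (4/(2√d)).
Tangency: set MRS = p_g/p_d = 5/1 = 5.
MRS depends only on d: 0.5·√d = 5 ⇒ √d = 5/0.5 = 10 ⇒ d* = 100.
From the budget, 5·g = 165 − 1·100 = 65, so g* = 13.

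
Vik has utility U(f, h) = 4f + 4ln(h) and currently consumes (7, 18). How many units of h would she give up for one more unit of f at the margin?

MU_f = 4, MU_h = 4/h.
MRS = 4 ÷ (4/h).
At (7, 18): MRS = 18.
That is, one extra unit of f is worth 18 units of h at the margin.

MRS = 18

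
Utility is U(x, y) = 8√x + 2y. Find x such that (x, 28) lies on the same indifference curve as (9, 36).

U(9, 36) = 96.
Set U(x, 28) = 96 and solve.
With y = 28: 8√x = 96 − 2·28 = 40, so √x = 5 and x = 25.
Check: U(25, 28) = 96.

x = 25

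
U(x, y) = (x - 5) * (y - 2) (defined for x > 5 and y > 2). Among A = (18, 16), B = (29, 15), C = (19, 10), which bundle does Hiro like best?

Evaluate utility at each bundle:
U(A) = 182.
U(B) = 312.
U(C) = 112.
Highest utility is B, so B ≻ A ≻ C.

Bundle B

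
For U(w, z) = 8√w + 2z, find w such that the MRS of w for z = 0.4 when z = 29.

w = 25

MU_w = 8/(2√w), MU_z = 2.
MRS = 8/(2√w) ÷ 2.
MRS depends only on w: 2/√w = 0.4 ⇒ √w = 2/0.4 = 5 ⇒ w = 25.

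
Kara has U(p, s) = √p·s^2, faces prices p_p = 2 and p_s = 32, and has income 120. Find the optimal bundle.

MU_p = 0.5·p^(-0.5)·s^2 and MU_s = 2·√p·s.
MRS = MU_p/MU_s = (0.25)·s/p.
Tangency: set MRS = p_p/p_s = 2/32 = 1/16.
So (0.25)·s/p = 1/16, i.e. s = 0.25·p.
Substitute into the budget 2·p + 32·s = 120: 10·p = 120, so p* = 12.
Then s* = 0.25·12 = 3.

p* = 12, s* = 3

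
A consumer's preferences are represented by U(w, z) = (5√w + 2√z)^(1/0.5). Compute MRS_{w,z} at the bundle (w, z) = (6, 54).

MRS = 7.5

For CES with ρ = 0.5, MRS = (5/2)·√(z/w).
At (6, 54): MRS = 7.5.
The indifference curve has slope −7.5 at this bundle.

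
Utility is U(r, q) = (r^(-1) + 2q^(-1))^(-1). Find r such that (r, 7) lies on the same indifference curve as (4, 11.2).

U depends on (r, q) only through S = r^(-1) + 2q^(-1), so equal utility means equal S. At (4, 11.2): S = 3/7.
With q = 7: 2·7^(-1) = 2/7, so r^(-1) = 3/7 − 2/7 = 1/7.
Hence r = 1/(1/7) = 7.
Check: U(7, 7) = 2.3333.

r = 7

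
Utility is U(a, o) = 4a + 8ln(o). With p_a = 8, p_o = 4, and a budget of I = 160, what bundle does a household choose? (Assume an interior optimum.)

MU_a = 4, MU_o = 8/o.
MRS = 4 ÷ (8/o).
Tangency: set MRS = p_a/p_o = 8/4 = 2.
MRS depends only on o: 0.5·o = 2 ⇒ o* = 2/0.5 = 4.
From the budget, 8·a = 160 − 4·4 = 144, so a* = 18.

a* = 18, o* = 4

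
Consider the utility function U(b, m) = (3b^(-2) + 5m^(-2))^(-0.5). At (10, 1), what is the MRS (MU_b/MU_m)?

MRS = 3/5000

For CES with ρ = -2, MRS = (3/5)·(m/b)^3.
At (10, 1): MRS = 3/5000.
The indifference curve has slope −3/5000 at this bundle.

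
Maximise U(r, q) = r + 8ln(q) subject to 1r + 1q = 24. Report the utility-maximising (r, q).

MU_r = 1, MU_q = 8/q.
MRS = 1 ÷ (8/q).
Tangency: set MRS = p_r/p_q = 1/1 = 1.
MRS depends only on q: 0.125·q = 1 ⇒ q* = 1/0.125 = 8.
From the budget, 1·r = 24 − 1·8 = 16, so r* = 16.

r* = 16, q* = 8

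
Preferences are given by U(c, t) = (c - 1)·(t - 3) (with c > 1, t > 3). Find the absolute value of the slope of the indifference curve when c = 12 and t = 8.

MRS = 5/11

MU_c = (t−3), MU_t = (c−1).
MRS = (t−3)/(c−1).
At (12, 8): MRS = 5/11.
So at (12, 8) the consumer would give up 5/11 units of t for one more unit of c.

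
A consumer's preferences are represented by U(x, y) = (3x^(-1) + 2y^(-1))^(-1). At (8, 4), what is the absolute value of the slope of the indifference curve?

For CES with ρ = -1, MRS = (3/2)·(y/x)^2.
At (8, 4): MRS = 0.375.
That is, one extra unit of x is worth 0.375 units of y at the margin.

MRS = 0.375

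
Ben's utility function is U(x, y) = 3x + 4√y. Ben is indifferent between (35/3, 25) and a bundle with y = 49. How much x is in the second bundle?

x = 9

U(35/3, 25) = 55.
Set U(x, 49) = 55 and solve.
With y = 49: √49 = 7, so 3x = 55 − 4·7 = 27 and x = 9.
Check: U(9, 49) = 55.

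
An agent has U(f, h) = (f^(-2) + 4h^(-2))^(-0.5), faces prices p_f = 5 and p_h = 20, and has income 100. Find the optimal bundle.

For CES with ρ = -2, MRS = (1/4)·(h/f)^3.
Tangency: set MRS = p_f/p_h = 5/20 = 0.25.
So (h/f)^3 = 1; taking the cube root, h/f = 1, i.e. h = f.
Substitute into the budget 5·f + 20·h = 100: 25·f = 100, so f* = 4 and h* = 4.

f* = 4, h* = 4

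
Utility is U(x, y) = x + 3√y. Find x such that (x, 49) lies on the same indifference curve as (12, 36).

x = 9

U(12, 36) = 30.
Set U(x, 49) = 30 and solve.
With y = 49: √49 = 7, so x = 30 − 3·7 = 9.
Check: U(9, 49) = 30.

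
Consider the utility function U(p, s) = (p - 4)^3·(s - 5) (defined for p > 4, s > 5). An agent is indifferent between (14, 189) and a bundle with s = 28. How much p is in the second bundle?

U(14, 189) = 184000.
Set U(p, 28) = 184000 and solve.
With s = 28: (28 − 5) = 23, so (p − 4)^3 = 184000/23 = 8000.
Taking the cube root (with p > 4): p − 4 = 20, so p = 24.
Check: U(24, 28) = 184000.

p = 24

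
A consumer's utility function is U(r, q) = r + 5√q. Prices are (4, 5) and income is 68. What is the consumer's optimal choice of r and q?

MU_r = 1, MU_q = 5/(2√q).
MRS = 1 ÷ (5/(2√q)).
Tangency: set MRS = p_r/p_q = 4/5 = 0.8.
MRS depends only on q: 0.4·√q = 0.8 ⇒ √q = 0.8/0.4 = 2 ⇒ q* = 4.
From the budget, 4·r = 68 − 5·4 = 48, so r* = 12.

r* = 12, q* = 4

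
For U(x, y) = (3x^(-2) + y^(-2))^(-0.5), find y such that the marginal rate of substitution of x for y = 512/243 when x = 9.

y = 8

For CES with ρ = -2, MRS = (3/1)·(y/x)^3.
Setting (3/1)·(y/9)^3 = 512/243 gives (y/9)^3 = 512/729, so y/9 = 8/9 and y = 8.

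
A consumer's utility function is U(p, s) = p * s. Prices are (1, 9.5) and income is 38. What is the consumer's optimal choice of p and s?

MU_p = s and MU_s = p.
MRS = MU_p/MU_s = s/p.
Tangency: set MRS = p_p/p_s = 1/9.5 = 2/19.
So s/p = 2/19, i.e. s = (2/19)·p.
Substitute into the budget 1·p + 9.5·s = 38: 2·p = 38, so p* = 19.
Then s* = (2/19)·19 = 2.

p* = 19, s* = 2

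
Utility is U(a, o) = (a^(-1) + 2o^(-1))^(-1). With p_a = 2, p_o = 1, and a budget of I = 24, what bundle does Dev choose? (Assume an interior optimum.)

For CES with ρ = -1, MRS = (1/2)·(o/a)^2.
Tangency: set MRS = p_a/p_o = 2/1 = 2.
So (o/a)^2 = 4; taking the square root, o/a = 2, i.e. o = 2·a.
Substitute into the budget 2·a + 1·o = 24: 4·a = 24, so a* = 6 and o* = 2·6 = 12.

a* = 6, o* = 12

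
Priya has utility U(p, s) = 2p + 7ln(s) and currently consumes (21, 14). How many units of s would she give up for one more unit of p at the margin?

MRS = 4

MU_p = 2, MU_s = 7/s.
MRS = 2 ÷ (7/s).
At (21, 14): MRS = 4.
That is, one extra unit of p is worth 4 units of s at the margin.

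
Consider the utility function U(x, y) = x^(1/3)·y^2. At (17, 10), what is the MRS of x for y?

MU_x = 1/3·x^(-2/3)·y^2 and MU_y = 2·x^(1/3)·y.
MRS = MU_x/MU_y = (1/6)·y/x.
At (17, 10): MRS = 5/51.
The indifference curve has slope −5/51 at this bundle.

MRS = 5/51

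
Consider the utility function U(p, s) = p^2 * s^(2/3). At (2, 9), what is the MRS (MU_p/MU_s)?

MU_p = 2·p·s^(2/3) and MU_s = 2/3·p^2·s^(-1/3).
MRS = MU_p/MU_s = (3)·s/p.
At (2, 9): MRS = 13.5.
So at (2, 9) the consumer would give up 13.5 units of s for one more unit of p.

MRS = 13.5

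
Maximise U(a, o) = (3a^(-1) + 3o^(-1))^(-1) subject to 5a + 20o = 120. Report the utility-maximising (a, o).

For CES with ρ = -1, MRS = (o/a)^2.
Tangency: set MRS = p_a/p_o = 5/20 = 0.25.
So (o/a)^2 = 0.25; taking the square root, o/a = 0.5, i.e. o = 0.5·a.
Substitute into the budget 5·a + 20·o = 120: 15·a = 120, so a* = 8 and o* = 0.5·8 = 4.

a* = 8, o* = 4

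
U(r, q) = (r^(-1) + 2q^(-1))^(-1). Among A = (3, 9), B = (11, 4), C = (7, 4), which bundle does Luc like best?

Evaluate utility at each bundle:
U(A) = 1.800.
U(B) = 1.692.
U(C) = 1.556.
Highest utility is A, so A ≻ B ≻ C.

Bundle A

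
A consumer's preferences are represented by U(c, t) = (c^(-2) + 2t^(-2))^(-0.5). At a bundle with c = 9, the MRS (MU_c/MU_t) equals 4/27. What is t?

For CES with ρ = -2, MRS = (1/2)·(t/c)^3.
Setting (1/2)·(t/9)^3 = 4/27 gives (t/9)^3 = 8/27, so t/9 = 2/3 and t = 6.

t = 6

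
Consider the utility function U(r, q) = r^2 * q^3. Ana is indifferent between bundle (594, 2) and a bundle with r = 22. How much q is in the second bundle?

U(594, 2) = 2822688.
Set U(22, q) = 2822688 and solve.
With r = 22: 22^2 = 484, so q^3 = 2822688/484 = 5832; taking the cube root, q = 18.
Check: U(22, 18) = 2822688.

q = 18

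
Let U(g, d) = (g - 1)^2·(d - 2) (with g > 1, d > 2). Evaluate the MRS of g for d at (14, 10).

MRS = 16/13

MU_g = 2·(g−1)·(d−2), MU_d = (g−1)^2.
MRS = (2/1)·(d−2)/(g−1).
At (14, 10): MRS = 16/13.
The indifference curve has slope −16/13 at this bundle.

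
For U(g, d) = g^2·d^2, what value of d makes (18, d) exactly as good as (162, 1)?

d = 9

U(162, 1) = 26244.
Set U(18, d) = 26244 and solve.
With g = 18: 18^2 = 324, so d^2 = 26244/324 = 81; taking the square root, d = 9.
Check: U(18, 9) = 26244.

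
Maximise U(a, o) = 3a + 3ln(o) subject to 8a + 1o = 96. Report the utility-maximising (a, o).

MU_a = 3, MU_o = 3/o.
MRS = 3 ÷ (3/o).
Tangency: set MRS = p_a/p_o = 8/1 = 8.
MRS depends only on o: o = 8 ⇒ o* = 8.
From the budget, 8·a = 96 − 1·8 = 88, so a* = 11.

a* = 11, o* = 8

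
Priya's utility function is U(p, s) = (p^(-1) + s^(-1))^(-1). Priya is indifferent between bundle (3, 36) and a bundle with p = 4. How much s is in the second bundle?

s = 9

U depends on (p, s) only through S = p^(-1) + s^(-1), so equal utility means equal S. At (3, 36): S = 13/36.
With p = 4: 4^(-1) = 0.25, so s^(-1) = 13/36 − 0.25 = 1/9.
Hence s = 1/(1/9) = 9.
Check: U(4, 9) = 2.7692.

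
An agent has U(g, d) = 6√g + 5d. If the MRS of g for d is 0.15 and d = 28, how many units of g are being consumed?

MU_g = 6/(2√g), MU_d = 5.
MRS = 6/(2√g) ÷ 5.
MRS depends only on g: 0.6/√g = 0.15 ⇒ √g = 0.6/0.15 = 4 ⇒ g = 16.

g = 16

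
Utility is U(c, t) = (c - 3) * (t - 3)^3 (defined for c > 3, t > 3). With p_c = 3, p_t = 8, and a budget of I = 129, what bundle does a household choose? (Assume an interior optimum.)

MU_c = (t−3)^3, MU_t = 3·(c−3)·(t−3)^2.
MRS = (1/3)·(t−3)/(c−3).
Tangency: set MRS = p_c/p_t = 3/8 = 0.375.
So (1/3)·(t − 3)/(c − 3) = 0.375, i.e. (t − 3) = 1.125·(c − 3).
Rewrite the budget in excess-of-subsistence terms: 3·(c − 3) + 8·(t − 3) = 129 − 3·3 − 8·3 = 96.
Substituting, 12·(c − 3) = 96, so c − 3 = 8 and c* = 11.
Then t − 3 = 1.125·8 = 9, so t* = 12.

c* = 11, t* = 12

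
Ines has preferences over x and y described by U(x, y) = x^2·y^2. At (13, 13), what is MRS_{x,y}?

MU_x = 2·x·y^2 and MU_y = 2·x^2·y.
MRS = MU_x/MU_y = y/x.
At (13, 13): MRS = 1.
The indifference curve has slope −1 at this bundle.

MRS = 1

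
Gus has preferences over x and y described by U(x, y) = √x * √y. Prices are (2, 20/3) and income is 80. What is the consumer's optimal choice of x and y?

x* = 20, y* = 6

MU_x = 0.5·x^(-0.5)·√y and MU_y = 0.5·√x·y^(-0.5).
MRS = MU_x/MU_y = y/x.
Tangency: set MRS = p_x/p_y = 2/(20/3) = 0.3.
So y/x = 0.3, i.e. y = 0.3·x.
Substitute into the budget 2·x + (20/3)·y = 80: 4·x = 80, so x* = 20.
Then y* = 0.3·20 = 6.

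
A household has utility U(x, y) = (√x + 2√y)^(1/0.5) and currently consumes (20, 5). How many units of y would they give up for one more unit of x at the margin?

For CES with ρ = 0.5, MRS = (1/2)·√(y/x).
At (20, 5): MRS = 0.25.
The indifference curve has slope −0.25 at this bundle.

MRS = 0.25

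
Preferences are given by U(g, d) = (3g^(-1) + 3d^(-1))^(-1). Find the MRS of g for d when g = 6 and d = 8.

MRS = 16/9

For CES with ρ = -1, MRS = (d/g)^2.
At (6, 8): MRS = 16/9.
So at (6, 8) the consumer would give up 16/9 units of d for one more unit of g.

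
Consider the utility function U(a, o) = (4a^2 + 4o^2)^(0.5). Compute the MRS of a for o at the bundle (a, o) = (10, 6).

MRS = 5/3

For CES with ρ = 2, MRS = (o/a)^(-1).
At (10, 6): MRS = 5/3.
So at (10, 6) the consumer would give up 5/3 units of o for one more unit of a.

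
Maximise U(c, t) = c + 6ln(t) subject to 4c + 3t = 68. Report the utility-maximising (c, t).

c* = 11, t* = 8

MU_c = 1, MU_t = 6/t.
MRS = 1 ÷ (6/t).
Tangency: set MRS = p_c/p_t = 4/3.
MRS depends only on t: (1/6)·t = 4/3 ⇒ t* = (4/3)/(1/6) = 8.
From the budget, 4·c = 68 − 3·8 = 44, so c* = 11.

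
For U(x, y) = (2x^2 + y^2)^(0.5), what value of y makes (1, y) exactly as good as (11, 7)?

y = 17

U depends on (x, y) only through S = 2x^2 + y^2, so equal utility means equal S. At (11, 7): S = 291.
With x = 1: 2·1^2 = 2, so y^2 = 291 − 2 = 289.
Hence y = √289 = 17.
Check: U(1, 17) = 17.0587.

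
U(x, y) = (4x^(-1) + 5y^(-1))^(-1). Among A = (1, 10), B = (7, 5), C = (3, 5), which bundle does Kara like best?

Bundle B

Evaluate utility at each bundle:
U(A) = 0.222.
U(B) = 0.636.
U(C) = 0.429.
Highest utility is B, so B ≻ C ≻ A.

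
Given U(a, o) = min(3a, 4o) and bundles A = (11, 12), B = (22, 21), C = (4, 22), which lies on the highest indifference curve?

Bundle B

Evaluate utility at each bundle:
U(A) = 33.
U(B) = 66.
U(C) = 12.
Highest utility is B, so B ≻ A ≻ C.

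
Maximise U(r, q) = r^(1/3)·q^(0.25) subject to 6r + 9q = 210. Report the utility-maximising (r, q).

r* = 20, q* = 10

MU_r = 1/3·r^(-2/3)·q^(0.25) and MU_q = 0.25·r^(1/3)·q^(-0.75).
MRS = MU_r/MU_q = (4/3)·q/r.
Tangency: set MRS = p_r/p_q = 6/9 = 2/3.
So (4/3)·q/r = 2/3, i.e. q = 0.5·r.
Substitute into the budget 6·r + 9·q = 210: 10.5·r = 210, so r* = 20.
Then q* = 0.5·20 = 10.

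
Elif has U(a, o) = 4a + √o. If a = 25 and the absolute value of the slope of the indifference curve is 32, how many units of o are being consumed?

o = 16

MU_a = 4, MU_o = 1/(2√o).
MRS = 4 ÷ (1/(2√o)).
MRS depends only on o: 8·√o = 32 ⇒ √o = 32/8 = 4 ⇒ o = 16.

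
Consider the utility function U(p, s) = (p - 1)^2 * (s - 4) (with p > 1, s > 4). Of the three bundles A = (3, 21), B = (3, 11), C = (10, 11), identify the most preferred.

Bundle C

Evaluate utility at each bundle:
U(A) = 68.
U(B) = 28.
U(C) = 567.
Highest utility is C, so C ≻ A ≻ B.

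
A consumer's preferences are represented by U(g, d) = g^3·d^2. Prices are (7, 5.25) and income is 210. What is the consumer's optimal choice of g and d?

MU_g = 3·g^2·d^2 and MU_d = 2·g^3·d.
MRS = MU_g/MU_d = (3/2)·d/g.
Tangency: set MRS = p_g/p_d = 7/5.25 = 4/3.
So (3/2)·d/g = 4/3, i.e. d = (8/9)·g.
Substitute into the budget 7·g + 5.25·d = 210: (35/3)·g = 210, so g* = 18.
Then d* = (8/9)·18 = 16.

g* = 18, d* = 16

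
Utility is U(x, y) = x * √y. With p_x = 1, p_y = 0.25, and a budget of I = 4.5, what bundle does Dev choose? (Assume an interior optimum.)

x* = 3, y* = 6

MU_x = √y and MU_y = 0.5·x·y^(-0.5).
MRS = MU_x/MU_y = (2)·y/x.
Tangency: set MRS = p_x/p_y = 1/0.25 = 4.
So (2)·y/x = 4, i.e. y = 2·x.
Substitute into the budget 1·x + 0.25·y = 4.5: 1.5·x = 4.5, so x* = 3.
Then y* = 2·3 = 6.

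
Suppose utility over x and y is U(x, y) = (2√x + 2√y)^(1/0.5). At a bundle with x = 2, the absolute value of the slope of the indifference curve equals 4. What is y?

For CES with ρ = 0.5, MRS = √(y/x).
Setting √(y/2) = 4 gives y/2 = 16 and y = 32.

y = 32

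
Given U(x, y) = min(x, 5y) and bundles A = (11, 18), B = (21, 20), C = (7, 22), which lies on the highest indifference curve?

Evaluate utility at each bundle:
U(A) = 11.
U(B) = 21.
U(C) = 7.
Highest utility is B, so B ≻ A ≻ C.

Bundle B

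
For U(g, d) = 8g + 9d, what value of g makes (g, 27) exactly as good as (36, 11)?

U(36, 11) = 387.
Set U(g, 27) = 387 and solve.
8g + 9·27 = 387 ⇒ 8g = 144 ⇒ g = 18.
Check: U(18, 27) = 387.

g = 18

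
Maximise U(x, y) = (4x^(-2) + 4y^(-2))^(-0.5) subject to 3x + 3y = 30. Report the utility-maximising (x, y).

x* = 5, y* = 5

For CES with ρ = -2, MRS = (y/x)^3.
Tangency: set MRS = p_x/p_y = 3/3 = 1.
So (y/x)^3 = 1; taking the cube root, y/x = 1, i.e. y = x.
Substitute into the budget 3·x + 3·y = 30: 6·x = 30, so x* = 5 and y* = 5.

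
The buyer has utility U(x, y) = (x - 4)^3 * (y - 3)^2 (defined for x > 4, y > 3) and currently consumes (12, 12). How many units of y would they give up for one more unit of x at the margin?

MU_x = 3·(x−4)^2·(y−3)^2, MU_y = 2·(x−4)^3·(y−3).
MRS = (3/2)·(y−3)/(x−4).
At (12, 12): MRS = 27/16.
The indifference curve has slope −27/16 at this bundle.

MRS = 27/16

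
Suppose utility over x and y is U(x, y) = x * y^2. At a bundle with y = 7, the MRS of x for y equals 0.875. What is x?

x = 4

MU_x = y^2 and MU_y = 2·x·y.
MRS = MU_x/MU_y = (1/2)·y/x.
Substitute y = 7: MRS = 3.5/x. Setting 3.5/x = 0.875 gives x = 3.5/0.875 = 4.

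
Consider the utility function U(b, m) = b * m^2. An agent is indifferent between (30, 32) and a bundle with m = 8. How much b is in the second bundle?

U(30, 32) = 30720.
Set U(b, 8) = 30720 and solve.
With m = 8: 8^2 = 64, so b = 30720/64 = 480.
Check: U(480, 8) = 30720.

b = 480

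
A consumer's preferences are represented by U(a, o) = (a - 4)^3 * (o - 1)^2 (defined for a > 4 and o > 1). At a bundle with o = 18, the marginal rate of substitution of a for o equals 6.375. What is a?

MU_a = 3·(a−4)^2·(o−1)^2, MU_o = 2·(a−4)^3·(o−1).
MRS = (3/2)·(o−1)/(a−4).
Substitute o = 18: MRS = 25.5/(a − 4). Setting this equal to 6.375 gives a − 4 = 25.5/6.375 = 4, so a = 8.

a = 8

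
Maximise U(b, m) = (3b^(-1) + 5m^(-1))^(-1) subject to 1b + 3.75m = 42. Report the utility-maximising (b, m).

b* = 12, m* = 8

For CES with ρ = -1, MRS = (3/5)·(m/b)^2.
Tangency: set MRS = p_b/p_m = 1/3.75 = 4/15.
So (m/b)^2 = 4/9; taking the square root, m/b = 2/3, i.e. m = (2/3)·b.
Substitute into the budget 1·b + 3.75·m = 42: 3.5·b = 42, so b* = 12 and m* = (2/3)·12 = 8.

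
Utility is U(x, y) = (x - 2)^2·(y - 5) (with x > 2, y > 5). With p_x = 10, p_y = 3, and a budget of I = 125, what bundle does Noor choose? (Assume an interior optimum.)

x* = 8, y* = 15

MU_x = 2·(x−2)·(y−5), MU_y = (x−2)^2.
MRS = (2/1)·(y−5)/(x−2).
Tangency: set MRS = p_x/p_y = 10/3.
So (2/1)·(y − 5)/(x − 2) = 10/3, i.e. (y − 5) = (5/3)·(x − 2).
Rewrite the budget in excess-of-subsistence terms: 10·(x − 2) + 3·(y − 5) = 125 − 10·2 − 3·5 = 90.
Substituting, 15·(x − 2) = 90, so x − 2 = 6 and x* = 8.
Then y − 5 = (5/3)·6 = 10, so y* = 15.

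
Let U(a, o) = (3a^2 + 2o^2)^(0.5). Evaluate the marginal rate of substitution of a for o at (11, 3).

For CES with ρ = 2, MRS = (3/2)·(o/a)^(-1).
At (11, 3): MRS = 5.5.
So at (11, 3) the consumer would give up 5.5 units of o for one more unit of a.

MRS = 5.5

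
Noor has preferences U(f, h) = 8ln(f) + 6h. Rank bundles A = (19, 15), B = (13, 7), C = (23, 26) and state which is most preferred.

Evaluate utility at each bundle:
U(A) = 113.556.
U(B) = 62.520.
U(C) = 181.084.
Highest utility is C, so C ≻ A ≻ B.

Bundle C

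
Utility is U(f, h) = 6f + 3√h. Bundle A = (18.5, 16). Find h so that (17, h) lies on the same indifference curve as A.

U(18.5, 16) = 123.
Set U(17, h) = 123 and solve.
With f = 17: 3√h = 123 − 6·17 = 21, so √h = 7 and h = 49.
Check: U(17, 49) = 123.

h = 49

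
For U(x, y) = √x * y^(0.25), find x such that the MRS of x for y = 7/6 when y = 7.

x = 12

MU_x = 0.5·x^(-0.5)·y^(0.25) and MU_y = 0.25·√x·y^(-0.75).
MRS = MU_x/MU_y = (2)·y/x.
Substitute y = 7: MRS = 14/x. Setting 14/x = 7/6 gives x = 14/(7/6) = 12.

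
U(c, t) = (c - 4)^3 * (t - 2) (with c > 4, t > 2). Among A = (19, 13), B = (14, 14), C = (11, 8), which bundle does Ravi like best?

Bundle A

Evaluate utility at each bundle:
U(A) = 37125.
U(B) = 12000.
U(C) = 2058.
Highest utility is A, so A ≻ B ≻ C.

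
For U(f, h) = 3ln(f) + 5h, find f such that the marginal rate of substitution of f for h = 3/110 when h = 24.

f = 22

MU_f = 3/f, MU_h = 5.
MRS = 3/f ÷ 5.
MRS depends only on f: 0.6/f = 3/110 ⇒ f = 0.6/(3/110) = 22.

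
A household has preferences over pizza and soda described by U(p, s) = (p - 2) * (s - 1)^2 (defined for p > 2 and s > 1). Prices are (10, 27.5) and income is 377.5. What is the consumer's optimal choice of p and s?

MU_p = (s−1)^2, MU_s = 2·(p−2)·(s−1).
MRS = (1/2)·(s−1)/(p−2).
Tangency: set MRS = p_p/p_s = 10/27.5 = 4/11.
So (1/2)·(s − 1)/(p − 2) = 4/11, i.e. (s − 1) = (8/11)·(p − 2).
Rewrite the budget in excess-of-subsistence terms: 10·(p − 2) + 27.5·(s − 1) = 377.5 − 10·2 − 27.5·1 = 330.
Substituting, 30·(p − 2) = 330, so p − 2 = 11 and p* = 13.
Then s − 1 = (8/11)·11 = 8, so s* = 9.

p* = 13, s* = 9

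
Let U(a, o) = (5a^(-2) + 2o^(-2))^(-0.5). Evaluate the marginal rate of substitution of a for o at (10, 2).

For CES with ρ = -2, MRS = (5/2)·(o/a)^3.
At (10, 2): MRS = 1/50.
That is, one extra unit of a is worth 1/50 units of o at the margin.

MRS = 1/50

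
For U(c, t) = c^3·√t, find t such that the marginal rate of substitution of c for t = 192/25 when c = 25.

t = 32

MU_c = 3·c^2·√t and MU_t = 0.5·c^3·t^(-0.5).
MRS = MU_c/MU_t = (6)·t/c.
Substitute c = 25: MRS = t/(25/6). Setting t/(25/6) = 192/25 gives t = (192/25)·(25/6) = 32.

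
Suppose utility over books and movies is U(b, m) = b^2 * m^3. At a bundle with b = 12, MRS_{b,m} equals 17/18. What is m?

m = 17

MU_b = 2·b·m^3 and MU_m = 3·b^2·m^2.
MRS = MU_b/MU_m = (2/3)·m/b.
Substitute b = 12: MRS = m/18. Setting m/18 = 17/18 gives m = (17/18)·18 = 17.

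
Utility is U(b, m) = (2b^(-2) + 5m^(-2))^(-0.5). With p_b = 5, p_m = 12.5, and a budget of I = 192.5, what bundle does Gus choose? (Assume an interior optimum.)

b* = 11, m* = 11

For CES with ρ = -2, MRS = (2/5)·(m/b)^3.
Tangency: set MRS = p_b/p_m = 5/12.5 = 0.4.
So (m/b)^3 = 1; taking the cube root, m/b = 1, i.e. m = b.
Substitute into the budget 5·b + 12.5·m = 192.5: 17.5·b = 192.5, so b* = 11 and m* = 11.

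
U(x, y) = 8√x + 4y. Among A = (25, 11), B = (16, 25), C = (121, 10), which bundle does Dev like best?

Evaluate utility at each bundle:
U(A) = 84.000.
U(B) = 132.000.
U(C) = 128.000.
Highest utility is B, so B ≻ C ≻ A.

Bundle B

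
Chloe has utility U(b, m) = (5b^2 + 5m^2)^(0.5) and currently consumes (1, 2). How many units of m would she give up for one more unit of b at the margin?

MRS = 0.5

For CES with ρ = 2, MRS = (m/b)^(-1).
At (1, 2): MRS = 0.5.
So at (1, 2) the consumer would give up 0.5 units of m for one more unit of b.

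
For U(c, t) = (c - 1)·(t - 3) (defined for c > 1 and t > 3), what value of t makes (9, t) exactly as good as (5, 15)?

U(5, 15) = 48.
Set U(9, t) = 48 and solve.
With c = 9: (9 − 1) = 8, so (t − 3) = 48/8 = 6.
So t = 3 + 6 = 9.
Check: U(9, 9) = 48.

t = 9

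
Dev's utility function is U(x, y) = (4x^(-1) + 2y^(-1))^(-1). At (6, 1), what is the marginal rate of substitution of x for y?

For CES with ρ = -1, MRS = (4/2)·(y/x)^2.
At (6, 1): MRS = 1/18.
The indifference curve has slope −1/18 at this bundle.

MRS = 1/18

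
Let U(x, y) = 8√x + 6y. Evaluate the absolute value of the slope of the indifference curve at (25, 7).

MU_x = 8/(2√x), MU_y = 6.
MRS = 8/(2√x) ÷ 6.
At (25, 7): MRS = 2/15.
The indifference curve has slope −2/15 at this bundle.

MRS = 2/15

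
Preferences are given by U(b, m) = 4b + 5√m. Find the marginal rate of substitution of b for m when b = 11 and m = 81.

MU_b = 4, MU_m = 5/(2√m).
MRS = 4 ÷ (5/(2√m)).
At (11, 81): MRS = 14.4.
That is, one extra unit of b is worth 14.4 units of m at the margin.

MRS = 14.4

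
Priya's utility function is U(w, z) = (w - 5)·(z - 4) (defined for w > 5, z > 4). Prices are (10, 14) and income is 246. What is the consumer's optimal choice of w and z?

MU_w = (z−4), MU_z = (w−5).
MRS = (z−4)/(w−5).
Tangency: set MRS = p_w/p_z = 10/14 = 5/7.
So (z − 4)/(w − 5) = 5/7, i.e. (z − 4) = (5/7)·(w − 5).
Rewrite the budget in excess-of-subsistence terms: 10·(w − 5) + 14·(z − 4) = 246 − 10·5 − 14·4 = 140.
Substituting, 20·(w − 5) = 140, so w − 5 = 7 and w* = 12.
Then z − 4 = (5/7)·7 = 5, so z* = 9.

w* = 12, z* = 9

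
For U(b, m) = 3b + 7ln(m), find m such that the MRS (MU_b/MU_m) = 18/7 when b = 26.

MU_b = 3, MU_m = 7/m.
MRS = 3 ÷ (7/m).
MRS depends only on m: (3/7)·m = 18/7 ⇒ m = (18/7)/(3/7) = 6.

m = 6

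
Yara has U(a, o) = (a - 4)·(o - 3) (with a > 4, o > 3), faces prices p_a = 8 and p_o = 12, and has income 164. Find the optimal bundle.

a* = 10, o* = 7

MU_a = (o−3), MU_o = (a−4).
MRS = (o−3)/(a−4).
Tangency: set MRS = p_a/p_o = 8/12 = 2/3.
So (o − 3)/(a − 4) = 2/3, i.e. (o − 3) = (2/3)·(a − 4).
Rewrite the budget in excess-of-subsistence terms: 8·(a − 4) + 12·(o − 3) = 164 − 8·4 − 12·3 = 96.
Substituting, 16·(a − 4) = 96, so a − 4 = 6 and a* = 10.
Then o − 3 = (2/3)·6 = 4, so o* = 7.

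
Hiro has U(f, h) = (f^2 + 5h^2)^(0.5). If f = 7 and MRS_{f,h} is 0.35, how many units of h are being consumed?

For CES with ρ = 2, MRS = (1/5)·(h/f)^(-1).
Setting (1/5)·(h/7)^(-1) = 0.35 gives (h/7)^(-1) = 1.75, so h/7 = 4/7 and h = 4.

h = 4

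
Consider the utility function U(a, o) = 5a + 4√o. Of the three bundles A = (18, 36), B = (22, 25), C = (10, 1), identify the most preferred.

Evaluate utility at each bundle:
U(A) = 114.000.
U(B) = 130.000.
U(C) = 54.000.
Highest utility is B, so B ≻ A ≻ C.

Bundle B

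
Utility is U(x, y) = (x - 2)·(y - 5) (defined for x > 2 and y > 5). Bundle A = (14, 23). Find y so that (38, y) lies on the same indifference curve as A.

U(14, 23) = 216.
Set U(38, y) = 216 and solve.
With x = 38: (38 − 2) = 36, so (y − 5) = 216/36 = 6.
So y = 5 + 6 = 11.
Check: U(38, 11) = 216.

y = 11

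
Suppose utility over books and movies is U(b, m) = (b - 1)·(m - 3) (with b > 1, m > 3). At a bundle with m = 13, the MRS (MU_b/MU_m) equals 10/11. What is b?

b = 12

MU_b = (m−3), MU_m = (b−1).
MRS = (m−3)/(b−1).
Substitute m = 13: MRS = 10/(b − 1). Setting this equal to 10/11 gives b − 1 = 10/(10/11) = 11, so b = 12.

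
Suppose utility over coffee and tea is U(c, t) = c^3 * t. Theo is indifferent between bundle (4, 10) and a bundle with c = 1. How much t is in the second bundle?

t = 640

U(4, 10) = 640.
Set U(1, t) = 640 and solve.
With c = 1: 1^3 = 1, so t = 640/1 = 640.
Check: U(1, 640) = 640.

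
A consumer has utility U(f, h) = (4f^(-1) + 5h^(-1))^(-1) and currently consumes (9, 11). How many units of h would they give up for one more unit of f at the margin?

MRS = 484/405

For CES with ρ = -1, MRS = (4/5)·(h/f)^2.
At (9, 11): MRS = 484/405.
That is, one extra unit of f is worth 484/405 units of h at the margin.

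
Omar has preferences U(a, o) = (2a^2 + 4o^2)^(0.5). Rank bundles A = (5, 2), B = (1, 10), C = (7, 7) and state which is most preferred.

Evaluate utility at each bundle:
U(A) = 8.124.
U(B) = 20.050.
U(C) = 17.146.
Highest utility is B, so B ≻ C ≻ A.

Bundle B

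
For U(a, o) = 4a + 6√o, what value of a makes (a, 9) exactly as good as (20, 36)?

a = 24.5

U(20, 36) = 116.
Set U(a, 9) = 116 and solve.
With o = 9: √9 = 3, so 4a = 116 − 6·3 = 98 and a = 24.5.
Check: U(24.5, 9) = 116.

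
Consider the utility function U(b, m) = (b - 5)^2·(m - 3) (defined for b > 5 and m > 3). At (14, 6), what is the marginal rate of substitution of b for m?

MU_b = 2·(b−5)·(m−3), MU_m = (b−5)^2.
MRS = (2/1)·(m−3)/(b−5).
At (14, 6): MRS = 2/3.
The indifference curve has slope −2/3 at this bundle.

MRS = 2/3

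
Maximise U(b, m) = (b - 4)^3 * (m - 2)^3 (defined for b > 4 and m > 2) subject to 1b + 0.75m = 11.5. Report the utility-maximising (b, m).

MU_b = 3·(b−4)^2·(m−2)^3, MU_m = 3·(b−4)^3·(m−2)^2.
MRS = (m−2)/(b−4).
Tangency: set MRS = p_b/p_m = 1/0.75 = 4/3.
So (m − 2)/(b − 4) = 4/3, i.e. (m − 2) = (4/3)·(b − 4).
Rewrite the budget in excess-of-subsistence terms: 1·(b − 4) + 0.75·(m − 2) = 11.5 − 1·4 − 0.75·2 = 6.
Substituting, 2·(b − 4) = 6, so b − 4 = 3 and b* = 7.
Then m − 2 = (4/3)·3 = 4, so m* = 6.

b* = 7, m* = 6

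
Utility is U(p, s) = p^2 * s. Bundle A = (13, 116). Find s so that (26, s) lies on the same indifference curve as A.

U(13, 116) = 19604.
Set U(26, s) = 19604 and solve.
With p = 26: 26^2 = 676, so s = 19604/676 = 29.
Check: U(26, 29) = 19604.

s = 29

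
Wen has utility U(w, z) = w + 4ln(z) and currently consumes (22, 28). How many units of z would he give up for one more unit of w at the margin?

MRS = 7

MU_w = 1, MU_z = 4/z.
MRS = 1 ÷ (4/z).
At (22, 28): MRS = 7.
The indifference curve has slope −7 at this bundle.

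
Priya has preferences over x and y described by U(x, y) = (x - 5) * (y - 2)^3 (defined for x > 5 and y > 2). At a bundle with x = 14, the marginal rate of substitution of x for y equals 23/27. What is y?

MU_x = (y−2)^3, MU_y = 3·(x−5)·(y−2)^2.
MRS = (1/3)·(y−2)/(x−5).
Substitute x = 14: MRS = (y − 2)/27. Setting this equal to 23/27 gives y − 2 = (23/27)·27 = 23, so y = 25.

y = 25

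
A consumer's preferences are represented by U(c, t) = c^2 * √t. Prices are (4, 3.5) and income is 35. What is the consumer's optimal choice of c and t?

c* = 7, t* = 2

MU_c = 2·c·√t and MU_t = 0.5·c^2·t^(-0.5).
MRS = MU_c/MU_t = (4)·t/c.
Tangency: set MRS = p_c/p_t = 4/3.5 = 8/7.
So (4)·t/c = 8/7, i.e. t = (2/7)·c.
Substitute into the budget 4·c + 3.5·t = 35: 5·c = 35, so c* = 7.
Then t* = (2/7)·7 = 2.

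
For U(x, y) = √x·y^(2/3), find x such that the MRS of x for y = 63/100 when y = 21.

MU_x = 0.5·x^(-0.5)·y^(2/3) and MU_y = 2/3·√x·y^(-1/3).
MRS = MU_x/MU_y = (0.75)·y/x.
Substitute y = 21: MRS = 15.75/x. Setting 15.75/x = 63/100 gives x = 15.75/(63/100) = 25.

x = 25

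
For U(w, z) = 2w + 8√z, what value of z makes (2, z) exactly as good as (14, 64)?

U(14, 64) = 92.
Set U(2, z) = 92 and solve.
With w = 2: 8√z = 92 − 2·2 = 88, so √z = 11 and z = 121.
Check: U(2, 121) = 92.

z = 121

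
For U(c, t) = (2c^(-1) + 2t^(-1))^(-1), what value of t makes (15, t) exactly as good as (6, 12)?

t = 60/11

U depends on (c, t) only through S = 2c^(-1) + 2t^(-1), so equal utility means equal S. At (6, 12): S = 0.5.
With c = 15: 2·15^(-1) = 2/15, so 2t^(-1) = 0.5 − 2/15 = 11/30, i.e. t^(-1) = 11/60.
Hence t = 1/(11/60) = 60/11.
Check: U(15, 60/11) = 2.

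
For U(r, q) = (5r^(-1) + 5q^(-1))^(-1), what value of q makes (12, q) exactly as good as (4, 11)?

U depends on (r, q) only through S = 5r^(-1) + 5q^(-1), so equal utility means equal S. At (4, 11): S = 75/44.
With r = 12: 5·12^(-1) = 5/12, so 5q^(-1) = 75/44 − 5/12 = 85/66, i.e. q^(-1) = 17/66.
Hence q = 1/(17/66) = 66/17.
Check: U(12, 66/17) = 0.5867.

q = 66/17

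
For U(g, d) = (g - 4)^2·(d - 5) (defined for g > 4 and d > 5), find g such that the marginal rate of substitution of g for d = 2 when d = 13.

MU_g = 2·(g−4)·(d−5), MU_d = (g−4)^2.
MRS = (2/1)·(d−5)/(g−4).
Substitute d = 13: MRS = 16/(g − 4). Setting this equal to 2 gives g − 4 = 16/2 = 8, so g = 12.

g = 12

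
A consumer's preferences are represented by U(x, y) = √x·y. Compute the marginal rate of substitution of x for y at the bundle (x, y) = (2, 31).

MRS = 7.75

MU_x = 0.5·x^(-0.5)·y and MU_y = √x.
MRS = MU_x/MU_y = (0.5)·y/x.
At (2, 31): MRS = 7.75.
That is, one extra unit of x is worth 7.75 units of y at the margin.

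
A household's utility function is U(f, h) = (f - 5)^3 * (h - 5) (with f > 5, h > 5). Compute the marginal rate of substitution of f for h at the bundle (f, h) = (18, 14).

MRS = 27/13

MU_f = 3·(f−5)^2·(h−5), MU_h = (f−5)^3.
MRS = (3/1)·(h−5)/(f−5).
At (18, 14): MRS = 27/13.
So at (18, 14) the consumer would give up 27/13 units of h for one more unit of f.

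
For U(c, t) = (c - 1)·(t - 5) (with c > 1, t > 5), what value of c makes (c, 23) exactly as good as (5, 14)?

U(5, 14) = 36.
Set U(c, 23) = 36 and solve.
With t = 23: (23 − 5) = 18, so (c − 1) = 36/18 = 2.
So c = 1 + 2 = 3.
Check: U(3, 23) = 36.

c = 3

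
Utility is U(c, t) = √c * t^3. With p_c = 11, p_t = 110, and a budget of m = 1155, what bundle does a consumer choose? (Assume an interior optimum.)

c* = 15, t* = 9

MU_c = 0.5·c^(-0.5)·t^3 and MU_t = 3·√c·t^2.
MRS = MU_c/MU_t = (1/6)·t/c.
Tangency: set MRS = p_c/p_t = 11/110 = 0.1.
So (1/6)·t/c = 0.1, i.e. t = 0.6·c.
Substitute into the budget 11·c + 110·t = 1155: 77·c = 1155, so c* = 15.
Then t* = 0.6·15 = 9.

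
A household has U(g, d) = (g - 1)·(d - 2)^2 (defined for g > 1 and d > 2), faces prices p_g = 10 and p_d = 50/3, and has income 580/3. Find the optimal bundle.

MU_g = (d−2)^2, MU_d = 2·(g−1)·(d−2).
MRS = (1/2)·(d−2)/(g−1).
Tangency: set MRS = p_g/p_d = 10/(50/3) = 0.6.
So (1/2)·(d − 2)/(g − 1) = 0.6, i.e. (d − 2) = 1.2·(g − 1).
Rewrite the budget in excess-of-subsistence terms: 10·(g − 1) + (50/3)·(d − 2) = 580/3 − 10·1 − (50/3)·2 = 150.
Substituting, 30·(g − 1) = 150, so g − 1 = 5 and g* = 6.
Then d − 2 = 1.2·5 = 6, so d* = 8.

g* = 6, d* = 8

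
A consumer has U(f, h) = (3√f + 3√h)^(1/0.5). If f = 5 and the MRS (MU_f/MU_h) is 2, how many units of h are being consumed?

h = 20

For CES with ρ = 0.5, MRS = √(h/f).
Setting √(h/5) = 2 gives h/5 = 4 and h = 20.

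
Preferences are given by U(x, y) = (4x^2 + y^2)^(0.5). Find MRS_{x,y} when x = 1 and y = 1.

MRS = 4

For CES with ρ = 2, MRS = (4/1)·(y/x)^(-1).
At (1, 1): MRS = 4.
The indifference curve has slope −4 at this bundle.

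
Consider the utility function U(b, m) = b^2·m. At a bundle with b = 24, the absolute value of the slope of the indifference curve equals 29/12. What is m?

MU_b = 2·b·m and MU_m = b^2.
MRS = MU_b/MU_m = (2/1)·m/b.
Substitute b = 24: MRS = m/12. Setting m/12 = 29/12 gives m = (29/12)·12 = 29.

m = 29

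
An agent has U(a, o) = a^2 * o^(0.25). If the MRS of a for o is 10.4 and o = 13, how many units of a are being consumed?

a = 10

MU_a = 2·a·o^(0.25) and MU_o = 0.25·a^2·o^(-0.75).
MRS = MU_a/MU_o = (8)·o/a.
Substitute o = 13: MRS = 104/a. Setting 104/a = 10.4 gives a = 104/10.4 = 10.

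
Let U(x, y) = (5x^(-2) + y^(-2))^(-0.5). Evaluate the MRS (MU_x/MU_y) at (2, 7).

For CES with ρ = -2, MRS = (5/1)·(y/x)^3.
At (2, 7): MRS = 214.375.
So at (2, 7) the consumer would give up 214.375 units of y for one more unit of x.

MRS = 214.375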